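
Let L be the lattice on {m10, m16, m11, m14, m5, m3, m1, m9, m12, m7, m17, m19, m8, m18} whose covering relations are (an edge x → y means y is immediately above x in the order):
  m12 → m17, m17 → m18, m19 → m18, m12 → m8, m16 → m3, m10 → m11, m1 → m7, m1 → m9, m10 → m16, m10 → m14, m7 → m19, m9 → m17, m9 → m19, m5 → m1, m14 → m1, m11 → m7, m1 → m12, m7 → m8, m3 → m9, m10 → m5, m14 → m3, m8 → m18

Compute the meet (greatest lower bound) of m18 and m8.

Common lower bounds of {m18, m8}: m1, m10, m11, m12, m14, m5, m7, m8.
The greatest among these is m8.

m8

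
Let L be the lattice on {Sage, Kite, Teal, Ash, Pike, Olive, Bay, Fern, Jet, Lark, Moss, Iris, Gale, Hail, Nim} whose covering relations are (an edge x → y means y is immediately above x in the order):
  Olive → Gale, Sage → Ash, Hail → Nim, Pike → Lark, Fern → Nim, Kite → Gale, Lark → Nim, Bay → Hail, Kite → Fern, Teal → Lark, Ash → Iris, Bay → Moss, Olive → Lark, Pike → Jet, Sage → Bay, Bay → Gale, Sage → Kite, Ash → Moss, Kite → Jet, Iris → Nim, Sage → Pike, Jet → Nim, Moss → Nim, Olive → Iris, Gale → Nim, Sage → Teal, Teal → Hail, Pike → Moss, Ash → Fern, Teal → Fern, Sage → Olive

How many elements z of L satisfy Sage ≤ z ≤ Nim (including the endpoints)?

The interval [Sage, Nim] = {Ash, Bay, Fern, Gale, Hail, Iris, Jet, Kite, Lark, Moss, Nim, Olive, Pike, Sage, Teal}, which has 15 elements.

15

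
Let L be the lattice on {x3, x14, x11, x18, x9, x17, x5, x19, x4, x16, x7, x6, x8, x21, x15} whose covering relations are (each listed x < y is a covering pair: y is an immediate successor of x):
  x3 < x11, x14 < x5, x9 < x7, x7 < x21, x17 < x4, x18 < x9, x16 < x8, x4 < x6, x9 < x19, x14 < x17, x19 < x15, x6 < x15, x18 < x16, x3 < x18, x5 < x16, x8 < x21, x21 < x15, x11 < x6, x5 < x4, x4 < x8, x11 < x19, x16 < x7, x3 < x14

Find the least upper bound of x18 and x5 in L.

x16

Common upper bounds of {x18, x5}: x15, x16, x21, x7, x8.
The least among these is x16.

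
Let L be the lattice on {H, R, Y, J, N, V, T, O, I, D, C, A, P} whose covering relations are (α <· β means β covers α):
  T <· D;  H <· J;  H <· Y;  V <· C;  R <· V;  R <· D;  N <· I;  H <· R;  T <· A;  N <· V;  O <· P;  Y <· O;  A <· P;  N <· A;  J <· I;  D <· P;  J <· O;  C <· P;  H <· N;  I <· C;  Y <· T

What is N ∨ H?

Common upper bounds of {N, H}: A, C, I, N, P, V.
The least among these is N.

N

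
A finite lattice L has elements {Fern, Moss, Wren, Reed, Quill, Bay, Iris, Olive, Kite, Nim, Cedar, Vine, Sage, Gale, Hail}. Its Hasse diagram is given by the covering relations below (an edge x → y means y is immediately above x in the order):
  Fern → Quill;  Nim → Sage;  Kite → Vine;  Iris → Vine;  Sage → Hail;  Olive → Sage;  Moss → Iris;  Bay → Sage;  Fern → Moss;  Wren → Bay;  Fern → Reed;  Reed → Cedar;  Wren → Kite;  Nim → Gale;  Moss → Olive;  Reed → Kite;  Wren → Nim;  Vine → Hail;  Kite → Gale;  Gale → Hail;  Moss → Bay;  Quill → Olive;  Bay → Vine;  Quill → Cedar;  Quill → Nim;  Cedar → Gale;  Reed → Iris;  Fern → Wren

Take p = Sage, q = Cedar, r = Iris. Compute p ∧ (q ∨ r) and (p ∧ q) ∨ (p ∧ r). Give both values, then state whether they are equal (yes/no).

q ∨ r = Hail, so p ∧ (q ∨ r) = Sage ∧ Hail = Sage.
p ∧ q = Quill and p ∧ r = Moss, so (p ∧ q) ∨ (p ∧ r) = Quill ∨ Moss = Olive.
Equal: no.

Sage; Olive; no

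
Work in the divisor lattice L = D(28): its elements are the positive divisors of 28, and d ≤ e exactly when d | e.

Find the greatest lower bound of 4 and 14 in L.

Common lower bounds of {4, 14}: 1, 2.
The greatest among these is 2.

2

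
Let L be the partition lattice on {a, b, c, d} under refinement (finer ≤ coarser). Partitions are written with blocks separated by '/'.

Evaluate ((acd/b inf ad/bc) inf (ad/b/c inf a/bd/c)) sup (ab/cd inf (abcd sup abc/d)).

ab/cd

acd/b ∧ ad/bc = ad/b/c
ad/b/c ∧ a/bd/c = a/b/c/d
ad/b/c ∧ a/b/c/d = a/b/c/d
abcd ∨ abc/d = abcd
ab/cd ∧ abcd = ab/cd
a/b/c/d ∨ ab/cd = ab/cd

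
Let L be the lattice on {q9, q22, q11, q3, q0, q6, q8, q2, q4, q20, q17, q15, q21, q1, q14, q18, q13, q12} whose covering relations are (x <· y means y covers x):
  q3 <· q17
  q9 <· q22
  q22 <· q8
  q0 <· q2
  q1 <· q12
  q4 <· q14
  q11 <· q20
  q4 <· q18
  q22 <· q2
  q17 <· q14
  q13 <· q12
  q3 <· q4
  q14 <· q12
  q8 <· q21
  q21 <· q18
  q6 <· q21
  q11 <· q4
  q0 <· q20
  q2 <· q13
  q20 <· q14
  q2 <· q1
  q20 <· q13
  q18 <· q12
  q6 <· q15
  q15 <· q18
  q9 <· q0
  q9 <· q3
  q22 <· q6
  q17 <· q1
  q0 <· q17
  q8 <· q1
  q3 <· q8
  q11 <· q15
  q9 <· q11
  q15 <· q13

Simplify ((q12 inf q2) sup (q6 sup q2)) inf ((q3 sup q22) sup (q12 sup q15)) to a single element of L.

q13

q12 ∧ q2 = q2
q6 ∨ q2 = q13
q2 ∨ q13 = q13
q3 ∨ q22 = q8
q12 ∨ q15 = q12
q8 ∨ q12 = q12
q13 ∧ q12 = q13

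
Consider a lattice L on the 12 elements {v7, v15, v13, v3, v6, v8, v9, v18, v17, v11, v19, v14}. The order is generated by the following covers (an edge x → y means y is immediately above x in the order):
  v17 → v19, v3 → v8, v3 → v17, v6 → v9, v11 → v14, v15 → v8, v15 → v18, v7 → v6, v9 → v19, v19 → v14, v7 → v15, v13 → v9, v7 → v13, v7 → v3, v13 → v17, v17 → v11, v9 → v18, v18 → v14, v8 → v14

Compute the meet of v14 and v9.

Common lower bounds of {v14, v9}: v13, v6, v7, v9.
The greatest among these is v9.

v9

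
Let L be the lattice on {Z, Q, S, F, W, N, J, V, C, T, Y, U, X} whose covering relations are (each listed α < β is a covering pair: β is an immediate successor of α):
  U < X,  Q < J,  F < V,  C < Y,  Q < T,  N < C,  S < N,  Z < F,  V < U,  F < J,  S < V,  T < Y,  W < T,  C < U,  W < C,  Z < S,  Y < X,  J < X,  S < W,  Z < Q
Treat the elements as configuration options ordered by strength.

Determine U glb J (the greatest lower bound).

F

Common lower bounds of {U, J}: F, Z.
The greatest among these is F.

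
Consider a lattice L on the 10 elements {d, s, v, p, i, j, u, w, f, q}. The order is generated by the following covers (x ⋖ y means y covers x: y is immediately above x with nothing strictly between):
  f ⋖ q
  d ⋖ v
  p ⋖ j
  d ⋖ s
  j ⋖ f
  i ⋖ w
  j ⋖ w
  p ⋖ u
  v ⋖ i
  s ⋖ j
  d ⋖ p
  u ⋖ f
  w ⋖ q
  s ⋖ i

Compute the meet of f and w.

Common lower bounds of {f, w}: d, j, p, s.
The greatest among these is j.

j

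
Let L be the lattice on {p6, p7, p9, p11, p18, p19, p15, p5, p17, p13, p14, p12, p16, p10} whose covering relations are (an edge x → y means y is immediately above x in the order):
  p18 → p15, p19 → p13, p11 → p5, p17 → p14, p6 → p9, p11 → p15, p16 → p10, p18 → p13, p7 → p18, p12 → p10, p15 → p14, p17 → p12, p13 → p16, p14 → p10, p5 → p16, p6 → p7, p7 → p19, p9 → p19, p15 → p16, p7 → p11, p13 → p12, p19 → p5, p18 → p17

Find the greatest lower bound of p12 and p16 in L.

p13

Common lower bounds of {p12, p16}: p13, p18, p19, p6, p7, p9.
The greatest among these is p13.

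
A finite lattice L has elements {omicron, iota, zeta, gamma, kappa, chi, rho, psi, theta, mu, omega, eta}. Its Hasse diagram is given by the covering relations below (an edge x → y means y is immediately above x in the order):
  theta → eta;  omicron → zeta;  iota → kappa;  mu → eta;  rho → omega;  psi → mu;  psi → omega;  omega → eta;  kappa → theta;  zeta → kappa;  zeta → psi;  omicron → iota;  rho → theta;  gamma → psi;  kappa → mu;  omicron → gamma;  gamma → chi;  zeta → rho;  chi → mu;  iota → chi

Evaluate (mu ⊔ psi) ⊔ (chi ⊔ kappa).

mu

mu ∨ psi = mu
chi ∨ kappa = mu
mu ∨ mu = mu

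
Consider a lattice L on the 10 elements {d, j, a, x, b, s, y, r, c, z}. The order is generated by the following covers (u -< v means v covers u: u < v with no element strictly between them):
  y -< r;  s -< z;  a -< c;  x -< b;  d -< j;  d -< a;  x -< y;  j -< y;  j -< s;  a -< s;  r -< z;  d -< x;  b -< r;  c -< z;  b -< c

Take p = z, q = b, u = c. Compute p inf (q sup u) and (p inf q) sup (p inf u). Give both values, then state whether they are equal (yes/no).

c; c; yes

q sup u = c, so p inf (q sup u) = z inf c = c.
p inf q = b and p inf u = c, so (p inf q) sup (p inf u) = b sup c = c.
Equal: yes.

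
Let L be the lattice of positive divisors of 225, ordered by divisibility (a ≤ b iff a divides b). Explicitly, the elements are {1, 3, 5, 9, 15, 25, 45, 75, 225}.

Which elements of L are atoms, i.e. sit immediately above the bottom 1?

The atoms are exactly the elements that cover 1: 3, 5.

3, 5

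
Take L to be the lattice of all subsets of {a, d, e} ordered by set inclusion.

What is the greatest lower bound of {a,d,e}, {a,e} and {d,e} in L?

{e}

Under ⊆, meet is intersection: {a,d,e} ∩ {a,e} ∩ {d,e} = {e}.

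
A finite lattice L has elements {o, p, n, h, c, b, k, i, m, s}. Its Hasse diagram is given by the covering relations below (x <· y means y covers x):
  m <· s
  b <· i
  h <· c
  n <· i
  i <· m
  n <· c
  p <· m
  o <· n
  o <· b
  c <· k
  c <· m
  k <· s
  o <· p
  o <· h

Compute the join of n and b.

i

Common upper bounds of {n, b}: i, m, s.
The least among these is i.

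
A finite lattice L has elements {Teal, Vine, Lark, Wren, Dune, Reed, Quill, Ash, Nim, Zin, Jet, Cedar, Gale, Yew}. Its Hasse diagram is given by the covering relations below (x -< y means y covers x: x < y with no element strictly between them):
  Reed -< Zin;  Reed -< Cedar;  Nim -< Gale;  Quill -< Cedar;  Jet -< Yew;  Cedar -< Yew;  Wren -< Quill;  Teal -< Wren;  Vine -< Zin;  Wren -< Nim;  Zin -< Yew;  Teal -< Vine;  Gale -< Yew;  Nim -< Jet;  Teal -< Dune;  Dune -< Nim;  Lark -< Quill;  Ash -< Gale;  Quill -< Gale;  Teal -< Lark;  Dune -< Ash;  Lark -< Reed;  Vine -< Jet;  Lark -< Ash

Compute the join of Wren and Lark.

Quill

Common upper bounds of {Wren, Lark}: Cedar, Gale, Quill, Yew.
The least among these is Quill.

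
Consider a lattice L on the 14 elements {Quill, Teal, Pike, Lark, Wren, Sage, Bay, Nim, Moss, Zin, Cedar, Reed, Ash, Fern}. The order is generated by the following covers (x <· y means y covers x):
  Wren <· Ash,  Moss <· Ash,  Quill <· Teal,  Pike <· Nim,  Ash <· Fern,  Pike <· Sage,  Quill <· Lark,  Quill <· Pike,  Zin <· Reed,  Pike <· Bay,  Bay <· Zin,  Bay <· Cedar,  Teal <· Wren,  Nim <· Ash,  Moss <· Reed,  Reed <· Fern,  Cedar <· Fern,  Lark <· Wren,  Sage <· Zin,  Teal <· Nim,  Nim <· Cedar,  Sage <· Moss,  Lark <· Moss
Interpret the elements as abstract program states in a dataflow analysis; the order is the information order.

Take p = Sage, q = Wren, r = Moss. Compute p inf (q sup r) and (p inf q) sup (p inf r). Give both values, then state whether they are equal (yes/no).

Sage; Sage; yes

q sup r = Ash, so p inf (q sup r) = Sage inf Ash = Sage.
p inf q = Quill and p inf r = Sage, so (p inf q) sup (p inf r) = Quill sup Sage = Sage.
Equal: yes.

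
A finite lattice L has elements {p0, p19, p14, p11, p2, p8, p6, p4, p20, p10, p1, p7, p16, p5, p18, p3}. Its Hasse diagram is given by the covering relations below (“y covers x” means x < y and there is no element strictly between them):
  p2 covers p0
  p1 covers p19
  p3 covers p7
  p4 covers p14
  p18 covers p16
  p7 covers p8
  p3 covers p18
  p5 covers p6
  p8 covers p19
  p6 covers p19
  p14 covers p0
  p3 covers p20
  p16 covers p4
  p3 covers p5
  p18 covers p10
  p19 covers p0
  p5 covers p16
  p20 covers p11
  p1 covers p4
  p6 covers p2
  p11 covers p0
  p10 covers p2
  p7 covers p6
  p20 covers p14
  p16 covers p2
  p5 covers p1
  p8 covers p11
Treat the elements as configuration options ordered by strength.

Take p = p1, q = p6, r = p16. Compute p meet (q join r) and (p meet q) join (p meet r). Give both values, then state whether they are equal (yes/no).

p1; p1; yes

q join r = p5, so p meet (q join r) = p1 meet p5 = p1.
p meet q = p19 and p meet r = p4, so (p meet q) join (p meet r) = p19 join p4 = p1.
Equal: yes.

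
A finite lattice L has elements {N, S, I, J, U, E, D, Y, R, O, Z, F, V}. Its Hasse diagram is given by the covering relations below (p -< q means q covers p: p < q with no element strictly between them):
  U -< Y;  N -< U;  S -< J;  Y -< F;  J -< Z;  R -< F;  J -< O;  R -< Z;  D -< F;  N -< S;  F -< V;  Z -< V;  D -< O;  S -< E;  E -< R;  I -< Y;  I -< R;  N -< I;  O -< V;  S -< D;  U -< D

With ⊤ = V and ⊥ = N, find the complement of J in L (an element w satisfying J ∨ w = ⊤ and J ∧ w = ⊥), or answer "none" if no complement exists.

Need w with J ∨ w = V and J ∧ w = N.
Checking each element gives: Y.

Y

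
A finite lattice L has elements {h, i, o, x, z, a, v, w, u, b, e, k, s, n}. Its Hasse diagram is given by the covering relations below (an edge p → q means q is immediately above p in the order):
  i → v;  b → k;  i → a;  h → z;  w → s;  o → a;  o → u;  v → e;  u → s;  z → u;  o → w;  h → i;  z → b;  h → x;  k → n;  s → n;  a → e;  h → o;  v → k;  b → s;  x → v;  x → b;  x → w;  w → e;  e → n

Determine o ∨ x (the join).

Common upper bounds of {o, x}: e, n, s, w.
The least among these is w.

w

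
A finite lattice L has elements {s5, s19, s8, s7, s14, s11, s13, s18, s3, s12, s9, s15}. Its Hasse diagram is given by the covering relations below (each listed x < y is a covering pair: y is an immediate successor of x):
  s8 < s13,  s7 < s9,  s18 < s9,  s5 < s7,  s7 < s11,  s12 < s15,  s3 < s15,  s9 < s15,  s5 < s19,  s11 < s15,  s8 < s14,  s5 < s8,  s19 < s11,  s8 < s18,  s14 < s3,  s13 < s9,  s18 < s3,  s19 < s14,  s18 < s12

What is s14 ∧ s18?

Common lower bounds of {s14, s18}: s5, s8.
The greatest among these is s8.

s8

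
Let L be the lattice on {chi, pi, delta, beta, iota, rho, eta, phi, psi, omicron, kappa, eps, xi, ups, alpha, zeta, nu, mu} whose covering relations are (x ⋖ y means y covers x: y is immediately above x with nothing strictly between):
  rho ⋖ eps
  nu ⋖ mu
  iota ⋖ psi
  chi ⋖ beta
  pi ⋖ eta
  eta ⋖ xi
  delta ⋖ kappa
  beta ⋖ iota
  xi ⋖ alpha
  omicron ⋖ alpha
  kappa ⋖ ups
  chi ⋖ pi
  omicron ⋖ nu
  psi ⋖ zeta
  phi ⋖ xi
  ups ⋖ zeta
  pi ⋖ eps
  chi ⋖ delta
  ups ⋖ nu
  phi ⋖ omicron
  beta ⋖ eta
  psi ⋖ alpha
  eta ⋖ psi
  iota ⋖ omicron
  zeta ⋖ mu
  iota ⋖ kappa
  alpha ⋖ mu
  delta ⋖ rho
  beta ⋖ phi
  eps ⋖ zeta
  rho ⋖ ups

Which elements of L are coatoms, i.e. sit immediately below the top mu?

The coatoms are exactly the elements covered by mu: alpha, nu, zeta.

alpha, nu, zeta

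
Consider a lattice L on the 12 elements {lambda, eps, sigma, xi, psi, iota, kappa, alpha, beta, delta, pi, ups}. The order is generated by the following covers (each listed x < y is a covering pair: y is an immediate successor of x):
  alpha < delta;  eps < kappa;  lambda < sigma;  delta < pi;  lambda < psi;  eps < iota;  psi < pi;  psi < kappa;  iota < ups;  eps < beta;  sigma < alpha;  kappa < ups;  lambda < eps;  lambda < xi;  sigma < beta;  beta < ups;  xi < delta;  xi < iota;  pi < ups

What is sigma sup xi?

delta

Common upper bounds of {sigma, xi}: delta, pi, ups.
The least among these is delta.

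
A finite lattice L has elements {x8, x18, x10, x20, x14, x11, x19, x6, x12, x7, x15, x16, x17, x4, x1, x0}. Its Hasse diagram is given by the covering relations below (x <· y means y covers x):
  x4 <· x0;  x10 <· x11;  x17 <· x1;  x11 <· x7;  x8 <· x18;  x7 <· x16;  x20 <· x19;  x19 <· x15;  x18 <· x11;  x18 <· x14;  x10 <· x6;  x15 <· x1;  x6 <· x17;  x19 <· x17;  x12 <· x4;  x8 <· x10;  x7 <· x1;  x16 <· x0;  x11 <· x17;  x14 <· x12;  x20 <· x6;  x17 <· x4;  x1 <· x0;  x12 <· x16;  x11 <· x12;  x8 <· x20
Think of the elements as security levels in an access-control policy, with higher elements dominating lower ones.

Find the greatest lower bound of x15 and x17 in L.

x19

Common lower bounds of {x15, x17}: x19, x20, x8.
The greatest among these is x19.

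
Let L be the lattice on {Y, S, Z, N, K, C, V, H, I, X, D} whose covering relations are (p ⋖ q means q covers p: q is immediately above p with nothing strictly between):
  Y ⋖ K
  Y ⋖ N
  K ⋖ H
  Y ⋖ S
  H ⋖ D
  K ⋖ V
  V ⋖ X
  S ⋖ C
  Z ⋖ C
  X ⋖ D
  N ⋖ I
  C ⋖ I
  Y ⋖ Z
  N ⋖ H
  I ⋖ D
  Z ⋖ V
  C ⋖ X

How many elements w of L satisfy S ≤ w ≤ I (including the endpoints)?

3

The interval [S, I] = {C, I, S}, which has 3 elements.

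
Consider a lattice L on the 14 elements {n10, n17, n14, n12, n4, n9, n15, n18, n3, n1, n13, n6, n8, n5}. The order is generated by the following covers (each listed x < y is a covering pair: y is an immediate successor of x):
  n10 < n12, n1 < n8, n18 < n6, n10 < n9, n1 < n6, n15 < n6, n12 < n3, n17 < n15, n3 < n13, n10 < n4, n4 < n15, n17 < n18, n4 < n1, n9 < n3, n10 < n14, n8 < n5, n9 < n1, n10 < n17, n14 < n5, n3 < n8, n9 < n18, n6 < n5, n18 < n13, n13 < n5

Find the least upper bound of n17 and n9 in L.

Common upper bounds of {n17, n9}: n13, n18, n5, n6.
The least among these is n18.

n18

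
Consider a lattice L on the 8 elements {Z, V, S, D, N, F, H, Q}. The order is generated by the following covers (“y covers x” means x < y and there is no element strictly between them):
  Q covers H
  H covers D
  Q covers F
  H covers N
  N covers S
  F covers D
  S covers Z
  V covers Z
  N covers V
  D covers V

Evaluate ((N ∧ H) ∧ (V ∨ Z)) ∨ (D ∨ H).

H

N ∧ H = N
V ∨ Z = V
N ∧ V = V
D ∨ H = H
V ∨ H = H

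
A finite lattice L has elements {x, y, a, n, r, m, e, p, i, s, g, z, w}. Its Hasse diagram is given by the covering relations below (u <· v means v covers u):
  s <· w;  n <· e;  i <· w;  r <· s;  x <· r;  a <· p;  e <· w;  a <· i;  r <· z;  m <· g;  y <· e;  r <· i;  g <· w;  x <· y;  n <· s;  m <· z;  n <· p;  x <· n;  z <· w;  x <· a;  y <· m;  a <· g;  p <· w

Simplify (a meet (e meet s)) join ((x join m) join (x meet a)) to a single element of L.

m

e ∧ s = n
a ∧ n = x
x ∨ m = m
x ∧ a = x
m ∨ x = m
x ∨ m = m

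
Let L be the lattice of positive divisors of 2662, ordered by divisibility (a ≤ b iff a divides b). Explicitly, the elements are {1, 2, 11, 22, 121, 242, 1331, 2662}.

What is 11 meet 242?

11

In the divisibility order, the meet is the greatest common divisor: gcd(11, 242) = 11.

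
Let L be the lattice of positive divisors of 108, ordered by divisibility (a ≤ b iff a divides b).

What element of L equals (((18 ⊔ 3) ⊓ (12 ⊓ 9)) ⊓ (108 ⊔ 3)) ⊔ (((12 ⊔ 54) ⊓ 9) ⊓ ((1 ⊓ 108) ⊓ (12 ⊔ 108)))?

18 ∨ 3 = 18
12 ∧ 9 = 3
18 ∧ 3 = 3
108 ∨ 3 = 108
3 ∧ 108 = 3
12 ∨ 54 = 108
108 ∧ 9 = 9
1 ∧ 108 = 1
12 ∨ 108 = 108
1 ∧ 108 = 1
9 ∧ 1 = 1
3 ∨ 1 = 3

3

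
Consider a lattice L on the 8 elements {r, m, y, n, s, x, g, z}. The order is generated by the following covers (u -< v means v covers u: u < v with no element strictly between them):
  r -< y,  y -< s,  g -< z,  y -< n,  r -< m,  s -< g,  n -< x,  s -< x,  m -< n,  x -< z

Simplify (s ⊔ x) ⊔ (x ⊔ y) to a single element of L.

x

s ∨ x = x
x ∨ y = x
x ∨ x = x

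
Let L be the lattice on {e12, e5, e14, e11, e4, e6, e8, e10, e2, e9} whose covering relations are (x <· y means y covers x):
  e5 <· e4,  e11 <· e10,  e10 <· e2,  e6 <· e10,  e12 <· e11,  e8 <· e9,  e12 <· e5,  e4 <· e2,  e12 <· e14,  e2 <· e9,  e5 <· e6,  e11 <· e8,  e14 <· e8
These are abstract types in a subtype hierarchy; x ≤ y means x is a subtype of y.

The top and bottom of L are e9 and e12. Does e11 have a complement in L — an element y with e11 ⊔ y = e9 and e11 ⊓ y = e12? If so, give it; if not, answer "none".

For every candidate y, either e11 ∨ y ≠ e9 or e11 ∧ y ≠ e12; no complement exists.

none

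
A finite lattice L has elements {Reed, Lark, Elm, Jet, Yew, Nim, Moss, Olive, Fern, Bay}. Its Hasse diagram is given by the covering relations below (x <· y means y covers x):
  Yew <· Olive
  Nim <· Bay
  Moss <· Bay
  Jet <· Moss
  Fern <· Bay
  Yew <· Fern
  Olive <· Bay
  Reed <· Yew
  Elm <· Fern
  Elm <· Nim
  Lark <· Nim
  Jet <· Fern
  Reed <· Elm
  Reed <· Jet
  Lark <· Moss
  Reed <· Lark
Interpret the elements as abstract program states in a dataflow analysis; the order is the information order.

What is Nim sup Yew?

Common upper bounds of {Nim, Yew}: Bay.
The least among these is Bay.

Bay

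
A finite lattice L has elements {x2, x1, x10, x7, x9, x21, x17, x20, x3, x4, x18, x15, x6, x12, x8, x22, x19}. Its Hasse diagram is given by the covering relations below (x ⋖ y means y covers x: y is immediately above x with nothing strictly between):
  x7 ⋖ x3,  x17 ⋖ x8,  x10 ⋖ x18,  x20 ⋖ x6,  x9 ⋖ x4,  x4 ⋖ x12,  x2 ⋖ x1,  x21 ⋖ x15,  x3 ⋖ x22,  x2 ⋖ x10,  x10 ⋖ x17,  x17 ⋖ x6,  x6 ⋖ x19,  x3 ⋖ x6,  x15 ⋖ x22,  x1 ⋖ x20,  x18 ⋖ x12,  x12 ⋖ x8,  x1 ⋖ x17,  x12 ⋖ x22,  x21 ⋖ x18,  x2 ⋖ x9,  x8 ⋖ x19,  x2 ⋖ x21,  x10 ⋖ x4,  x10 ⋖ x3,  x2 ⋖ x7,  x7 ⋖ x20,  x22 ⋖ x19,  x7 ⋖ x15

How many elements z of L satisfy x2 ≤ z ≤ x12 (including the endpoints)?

7

The interval [x2, x12] = {x10, x12, x18, x2, x21, x4, x9}, which has 7 elements.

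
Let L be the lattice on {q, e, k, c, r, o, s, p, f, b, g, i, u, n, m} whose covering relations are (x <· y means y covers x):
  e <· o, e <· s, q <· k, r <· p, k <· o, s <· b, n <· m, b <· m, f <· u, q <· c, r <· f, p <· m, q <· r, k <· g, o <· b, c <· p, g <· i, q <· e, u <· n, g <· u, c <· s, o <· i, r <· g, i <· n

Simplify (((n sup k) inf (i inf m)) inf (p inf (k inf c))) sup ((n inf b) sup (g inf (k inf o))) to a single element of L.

n ∨ k = n
i ∧ m = i
n ∧ i = i
k ∧ c = q
p ∧ q = q
i ∧ q = q
n ∧ b = o
k ∧ o = k
g ∧ k = k
o ∨ k = o
q ∨ o = o

o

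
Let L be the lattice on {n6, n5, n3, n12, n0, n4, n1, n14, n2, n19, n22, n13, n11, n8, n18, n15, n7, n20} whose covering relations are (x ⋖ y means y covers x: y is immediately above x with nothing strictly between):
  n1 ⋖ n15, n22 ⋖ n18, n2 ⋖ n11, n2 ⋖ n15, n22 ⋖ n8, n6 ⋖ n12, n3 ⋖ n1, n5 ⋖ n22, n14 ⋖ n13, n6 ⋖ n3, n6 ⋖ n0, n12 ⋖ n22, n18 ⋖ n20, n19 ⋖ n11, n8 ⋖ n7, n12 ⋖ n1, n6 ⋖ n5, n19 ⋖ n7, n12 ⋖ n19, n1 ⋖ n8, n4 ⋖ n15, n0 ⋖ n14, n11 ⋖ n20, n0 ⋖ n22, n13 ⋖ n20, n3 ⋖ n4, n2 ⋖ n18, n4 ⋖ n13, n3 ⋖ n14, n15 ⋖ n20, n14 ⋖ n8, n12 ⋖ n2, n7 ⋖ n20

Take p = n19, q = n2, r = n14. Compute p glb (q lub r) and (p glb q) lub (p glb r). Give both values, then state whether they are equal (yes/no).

n19; n12; no

q lub r = n20, so p glb (q lub r) = n19 glb n20 = n19.
p glb q = n12 and p glb r = n6, so (p glb q) lub (p glb r) = n12 lub n6 = n12.
Equal: no.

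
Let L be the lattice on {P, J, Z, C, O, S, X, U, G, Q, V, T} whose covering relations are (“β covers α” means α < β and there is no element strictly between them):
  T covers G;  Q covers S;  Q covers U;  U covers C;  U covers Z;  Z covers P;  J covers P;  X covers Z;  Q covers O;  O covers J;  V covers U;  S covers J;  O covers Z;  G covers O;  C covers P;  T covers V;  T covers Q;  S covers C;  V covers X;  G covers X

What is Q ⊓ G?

O

Common lower bounds of {Q, G}: J, O, P, Z.
The greatest among these is O.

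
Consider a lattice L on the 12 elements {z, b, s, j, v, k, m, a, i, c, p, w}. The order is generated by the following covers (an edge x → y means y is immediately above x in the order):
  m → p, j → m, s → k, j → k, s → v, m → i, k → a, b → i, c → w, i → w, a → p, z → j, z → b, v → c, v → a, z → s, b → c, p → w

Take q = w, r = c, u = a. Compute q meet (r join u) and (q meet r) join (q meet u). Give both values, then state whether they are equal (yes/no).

r join u = w, so q meet (r join u) = w meet w = w.
q meet r = c and q meet u = a, so (q meet r) join (q meet u) = c join a = w.
Equal: yes.

w; w; yes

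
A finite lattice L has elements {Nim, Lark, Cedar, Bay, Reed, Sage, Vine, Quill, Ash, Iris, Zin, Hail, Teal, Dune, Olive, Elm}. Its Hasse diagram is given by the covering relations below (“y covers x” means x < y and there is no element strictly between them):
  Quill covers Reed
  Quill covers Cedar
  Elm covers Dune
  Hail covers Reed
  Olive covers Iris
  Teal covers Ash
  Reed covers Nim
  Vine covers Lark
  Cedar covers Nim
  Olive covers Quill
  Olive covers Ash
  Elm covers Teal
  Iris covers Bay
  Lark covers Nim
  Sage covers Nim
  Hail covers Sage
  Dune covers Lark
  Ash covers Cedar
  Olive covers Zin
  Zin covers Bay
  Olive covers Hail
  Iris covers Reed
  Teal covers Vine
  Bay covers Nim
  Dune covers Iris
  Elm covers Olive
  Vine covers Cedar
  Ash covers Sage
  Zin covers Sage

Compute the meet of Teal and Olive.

Common lower bounds of {Teal, Olive}: Ash, Cedar, Nim, Sage.
The greatest among these is Ash.

Ash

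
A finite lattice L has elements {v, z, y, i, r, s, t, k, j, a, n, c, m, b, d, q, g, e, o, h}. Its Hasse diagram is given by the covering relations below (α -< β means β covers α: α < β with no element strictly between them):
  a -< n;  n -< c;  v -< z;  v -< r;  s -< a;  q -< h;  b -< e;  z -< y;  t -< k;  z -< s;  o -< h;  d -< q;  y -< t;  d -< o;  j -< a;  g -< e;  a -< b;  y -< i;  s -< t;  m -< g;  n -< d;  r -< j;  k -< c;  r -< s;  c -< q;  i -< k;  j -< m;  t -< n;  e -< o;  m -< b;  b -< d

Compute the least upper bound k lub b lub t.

q

Common upper bounds of {k, b, t}: h, q.
The least among these is q.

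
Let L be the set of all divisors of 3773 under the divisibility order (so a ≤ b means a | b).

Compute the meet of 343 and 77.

In the divisibility order, the meet is the greatest common divisor: gcd(343, 77) = 7.

7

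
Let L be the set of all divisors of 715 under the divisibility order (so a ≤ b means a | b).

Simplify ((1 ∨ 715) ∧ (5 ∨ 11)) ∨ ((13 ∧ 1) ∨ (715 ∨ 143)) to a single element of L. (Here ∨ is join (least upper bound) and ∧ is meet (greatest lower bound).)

1 ∨ 715 = 715
5 ∨ 11 = 55
715 ∧ 55 = 55
13 ∧ 1 = 1
715 ∨ 143 = 715
1 ∨ 715 = 715
55 ∨ 715 = 715

715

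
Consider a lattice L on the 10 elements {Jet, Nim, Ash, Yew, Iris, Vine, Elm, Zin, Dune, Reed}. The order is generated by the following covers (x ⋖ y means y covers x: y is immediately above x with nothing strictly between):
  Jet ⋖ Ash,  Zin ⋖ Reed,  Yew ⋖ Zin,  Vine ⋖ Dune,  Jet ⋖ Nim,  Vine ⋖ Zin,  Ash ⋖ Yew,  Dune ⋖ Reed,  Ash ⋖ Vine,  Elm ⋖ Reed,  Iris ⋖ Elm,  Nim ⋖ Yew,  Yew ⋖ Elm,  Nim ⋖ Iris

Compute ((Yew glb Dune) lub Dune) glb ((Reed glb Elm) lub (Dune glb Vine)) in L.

Dune

Yew ∧ Dune = Ash
Ash ∨ Dune = Dune
Reed ∧ Elm = Elm
Dune ∧ Vine = Vine
Elm ∨ Vine = Reed
Dune ∧ Reed = Dune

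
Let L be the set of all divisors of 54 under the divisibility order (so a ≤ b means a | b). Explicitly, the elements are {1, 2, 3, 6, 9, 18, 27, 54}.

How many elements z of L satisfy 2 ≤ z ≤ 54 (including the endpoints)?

The interval [2, 54] = {18, 2, 54, 6}, which has 4 elements.

4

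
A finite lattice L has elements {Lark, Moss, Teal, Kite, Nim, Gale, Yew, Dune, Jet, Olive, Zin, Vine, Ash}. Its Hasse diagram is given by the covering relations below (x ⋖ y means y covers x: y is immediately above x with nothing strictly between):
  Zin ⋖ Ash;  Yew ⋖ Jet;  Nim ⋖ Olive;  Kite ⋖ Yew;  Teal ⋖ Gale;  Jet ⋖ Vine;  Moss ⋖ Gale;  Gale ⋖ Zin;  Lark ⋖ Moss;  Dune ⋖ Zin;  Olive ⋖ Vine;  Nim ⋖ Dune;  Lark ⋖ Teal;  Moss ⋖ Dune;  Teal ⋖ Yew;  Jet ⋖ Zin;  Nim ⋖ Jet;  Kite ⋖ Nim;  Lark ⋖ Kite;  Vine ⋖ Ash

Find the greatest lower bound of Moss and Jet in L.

Common lower bounds of {Moss, Jet}: Lark.
The greatest among these is Lark.

Lark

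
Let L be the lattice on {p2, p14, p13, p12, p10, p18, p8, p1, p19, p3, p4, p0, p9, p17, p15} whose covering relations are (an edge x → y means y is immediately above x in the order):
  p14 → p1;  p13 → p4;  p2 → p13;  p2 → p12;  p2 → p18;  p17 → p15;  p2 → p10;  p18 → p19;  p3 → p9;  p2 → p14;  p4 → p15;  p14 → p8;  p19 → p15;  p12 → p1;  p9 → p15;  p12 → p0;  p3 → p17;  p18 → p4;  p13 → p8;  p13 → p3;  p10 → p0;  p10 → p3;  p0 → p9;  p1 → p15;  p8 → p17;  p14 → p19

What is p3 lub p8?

Common upper bounds of {p3, p8}: p15, p17.
The least among these is p17.

p17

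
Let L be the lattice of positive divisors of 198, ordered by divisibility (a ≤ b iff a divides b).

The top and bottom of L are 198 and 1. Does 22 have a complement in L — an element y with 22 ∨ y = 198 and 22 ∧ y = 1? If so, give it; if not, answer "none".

Need y with 22 ∨ y = 198 and 22 ∧ y = 1.
Checking each element gives: 9.

9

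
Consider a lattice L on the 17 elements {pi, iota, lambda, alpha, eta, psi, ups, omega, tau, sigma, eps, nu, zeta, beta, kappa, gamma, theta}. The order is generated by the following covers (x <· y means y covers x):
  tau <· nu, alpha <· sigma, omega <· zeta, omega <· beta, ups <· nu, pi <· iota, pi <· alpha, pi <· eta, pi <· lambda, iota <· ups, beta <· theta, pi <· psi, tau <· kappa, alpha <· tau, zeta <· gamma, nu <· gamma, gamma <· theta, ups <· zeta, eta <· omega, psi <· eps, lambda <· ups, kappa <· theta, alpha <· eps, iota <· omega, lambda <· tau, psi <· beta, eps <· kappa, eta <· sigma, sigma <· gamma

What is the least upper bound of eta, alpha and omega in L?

Common upper bounds of {eta, alpha, omega}: gamma, theta.
The least among these is gamma.

gamma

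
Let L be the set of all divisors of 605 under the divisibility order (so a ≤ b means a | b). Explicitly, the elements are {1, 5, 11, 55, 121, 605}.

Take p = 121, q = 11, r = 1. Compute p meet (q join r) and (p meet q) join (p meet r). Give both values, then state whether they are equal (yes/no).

q join r = 11, so p meet (q join r) = 121 meet 11 = 11.
p meet q = 11 and p meet r = 1, so (p meet q) join (p meet r) = 11 join 1 = 11.
Equal: yes.

11; 11; yes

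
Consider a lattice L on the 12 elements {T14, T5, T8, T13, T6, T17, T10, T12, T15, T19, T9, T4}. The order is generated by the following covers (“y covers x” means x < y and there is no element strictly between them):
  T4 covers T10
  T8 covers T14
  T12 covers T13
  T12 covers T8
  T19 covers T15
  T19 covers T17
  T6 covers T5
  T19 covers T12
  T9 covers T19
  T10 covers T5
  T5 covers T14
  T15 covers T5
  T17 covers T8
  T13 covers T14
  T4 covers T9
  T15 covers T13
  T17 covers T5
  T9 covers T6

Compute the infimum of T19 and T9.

Common lower bounds of {T19, T9}: T12, T13, T14, T15, T17, T19, T5, T8.
The greatest among these is T19.

T19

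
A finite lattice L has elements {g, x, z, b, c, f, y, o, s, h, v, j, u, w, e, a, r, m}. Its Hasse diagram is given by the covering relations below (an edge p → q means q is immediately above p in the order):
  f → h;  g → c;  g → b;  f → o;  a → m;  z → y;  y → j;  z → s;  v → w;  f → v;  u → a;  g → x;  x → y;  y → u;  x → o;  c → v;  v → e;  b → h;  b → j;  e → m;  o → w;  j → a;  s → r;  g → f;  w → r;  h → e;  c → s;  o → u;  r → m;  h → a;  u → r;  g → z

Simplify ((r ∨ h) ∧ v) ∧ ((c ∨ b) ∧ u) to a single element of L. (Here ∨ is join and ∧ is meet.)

r ∨ h = m
m ∧ v = v
c ∨ b = e
e ∧ u = f
v ∧ f = f

f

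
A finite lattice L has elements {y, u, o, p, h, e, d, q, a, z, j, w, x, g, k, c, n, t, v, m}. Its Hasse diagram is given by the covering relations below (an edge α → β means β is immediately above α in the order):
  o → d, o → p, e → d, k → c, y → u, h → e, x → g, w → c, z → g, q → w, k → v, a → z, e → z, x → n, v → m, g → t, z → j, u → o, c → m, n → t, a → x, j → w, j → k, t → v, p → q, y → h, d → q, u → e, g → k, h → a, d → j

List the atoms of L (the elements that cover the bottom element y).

h, u

The atoms are exactly the elements that cover y: h, u.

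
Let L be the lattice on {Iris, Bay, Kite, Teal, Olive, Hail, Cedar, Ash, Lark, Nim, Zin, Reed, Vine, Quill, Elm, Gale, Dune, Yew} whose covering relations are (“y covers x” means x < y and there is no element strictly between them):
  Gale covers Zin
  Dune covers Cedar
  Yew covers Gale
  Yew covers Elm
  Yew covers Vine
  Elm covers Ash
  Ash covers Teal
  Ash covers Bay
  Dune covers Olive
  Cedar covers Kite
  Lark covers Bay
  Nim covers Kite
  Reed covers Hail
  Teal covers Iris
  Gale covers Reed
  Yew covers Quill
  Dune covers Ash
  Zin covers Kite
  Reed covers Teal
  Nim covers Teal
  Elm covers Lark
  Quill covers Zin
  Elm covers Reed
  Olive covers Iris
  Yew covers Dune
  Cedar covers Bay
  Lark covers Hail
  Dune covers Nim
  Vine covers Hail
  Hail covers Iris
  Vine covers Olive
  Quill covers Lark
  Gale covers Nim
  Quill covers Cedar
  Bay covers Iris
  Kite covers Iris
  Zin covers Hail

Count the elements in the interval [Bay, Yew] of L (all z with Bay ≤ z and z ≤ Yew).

The interval [Bay, Yew] = {Ash, Bay, Cedar, Dune, Elm, Lark, Quill, Yew}, which has 8 elements.

8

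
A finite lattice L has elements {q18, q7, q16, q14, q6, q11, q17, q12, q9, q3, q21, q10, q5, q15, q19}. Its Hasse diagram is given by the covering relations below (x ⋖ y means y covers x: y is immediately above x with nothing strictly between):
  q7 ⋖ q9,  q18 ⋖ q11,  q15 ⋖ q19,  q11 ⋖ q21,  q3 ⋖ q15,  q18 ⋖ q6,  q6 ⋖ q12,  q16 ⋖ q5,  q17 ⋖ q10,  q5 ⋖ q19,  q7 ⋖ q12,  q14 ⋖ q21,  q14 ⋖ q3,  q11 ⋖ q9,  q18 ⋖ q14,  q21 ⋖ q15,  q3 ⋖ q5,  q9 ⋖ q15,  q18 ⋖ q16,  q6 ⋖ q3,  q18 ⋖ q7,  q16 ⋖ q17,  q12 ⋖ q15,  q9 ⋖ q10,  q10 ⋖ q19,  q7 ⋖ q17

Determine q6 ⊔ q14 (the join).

q3

Common upper bounds of {q6, q14}: q15, q19, q3, q5.
The least among these is q3.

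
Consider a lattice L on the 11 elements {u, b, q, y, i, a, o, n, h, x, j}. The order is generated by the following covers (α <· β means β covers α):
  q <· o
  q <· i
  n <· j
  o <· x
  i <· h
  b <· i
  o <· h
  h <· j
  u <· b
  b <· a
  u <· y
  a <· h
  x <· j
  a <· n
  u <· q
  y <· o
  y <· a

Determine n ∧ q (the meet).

Common lower bounds of {n, q}: u.
The greatest among these is u.

u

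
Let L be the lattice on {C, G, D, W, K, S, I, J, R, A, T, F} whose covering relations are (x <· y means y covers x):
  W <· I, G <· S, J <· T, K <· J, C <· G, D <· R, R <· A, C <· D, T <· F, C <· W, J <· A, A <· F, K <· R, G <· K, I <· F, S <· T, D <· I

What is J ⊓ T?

J

Common lower bounds of {J, T}: C, G, J, K.
The greatest among these is J.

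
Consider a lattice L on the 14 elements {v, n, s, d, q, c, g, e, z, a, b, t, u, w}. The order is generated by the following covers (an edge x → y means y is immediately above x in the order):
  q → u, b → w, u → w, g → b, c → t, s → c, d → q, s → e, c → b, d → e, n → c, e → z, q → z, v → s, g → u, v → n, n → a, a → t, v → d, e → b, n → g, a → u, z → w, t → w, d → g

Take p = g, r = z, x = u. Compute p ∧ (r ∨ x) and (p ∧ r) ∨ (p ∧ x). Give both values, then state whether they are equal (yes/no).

r ∨ x = w, so p ∧ (r ∨ x) = g ∧ w = g.
p ∧ r = d and p ∧ x = g, so (p ∧ r) ∨ (p ∧ x) = d ∨ g = g.
Equal: yes.

g; g; yes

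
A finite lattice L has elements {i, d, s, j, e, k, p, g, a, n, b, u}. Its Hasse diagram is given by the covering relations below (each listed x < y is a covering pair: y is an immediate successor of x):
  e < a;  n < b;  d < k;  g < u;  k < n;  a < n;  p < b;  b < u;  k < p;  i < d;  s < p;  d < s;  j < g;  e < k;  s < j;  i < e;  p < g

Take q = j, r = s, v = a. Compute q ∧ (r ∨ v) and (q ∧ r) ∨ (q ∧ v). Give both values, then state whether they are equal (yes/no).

r ∨ v = b, so q ∧ (r ∨ v) = j ∧ b = s.
q ∧ r = s and q ∧ v = i, so (q ∧ r) ∨ (q ∧ v) = s ∨ i = s.
Equal: yes.

s; s; yes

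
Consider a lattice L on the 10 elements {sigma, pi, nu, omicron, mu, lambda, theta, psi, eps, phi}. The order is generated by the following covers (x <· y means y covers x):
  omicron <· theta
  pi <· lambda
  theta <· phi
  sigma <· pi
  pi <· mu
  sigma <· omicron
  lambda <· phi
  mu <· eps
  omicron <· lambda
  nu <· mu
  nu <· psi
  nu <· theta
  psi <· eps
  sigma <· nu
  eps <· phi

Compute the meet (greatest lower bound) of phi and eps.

Common lower bounds of {phi, eps}: eps, mu, nu, pi, psi, sigma.
The greatest among these is eps.

eps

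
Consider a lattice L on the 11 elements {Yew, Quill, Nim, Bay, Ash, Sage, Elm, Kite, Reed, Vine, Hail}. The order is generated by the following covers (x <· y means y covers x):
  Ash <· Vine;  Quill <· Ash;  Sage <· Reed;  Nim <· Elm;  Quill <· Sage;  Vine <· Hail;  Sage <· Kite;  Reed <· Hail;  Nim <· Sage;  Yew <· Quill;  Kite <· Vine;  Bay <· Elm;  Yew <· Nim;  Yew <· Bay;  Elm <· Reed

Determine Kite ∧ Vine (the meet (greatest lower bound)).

Kite

Common lower bounds of {Kite, Vine}: Kite, Nim, Quill, Sage, Yew.
The greatest among these is Kite.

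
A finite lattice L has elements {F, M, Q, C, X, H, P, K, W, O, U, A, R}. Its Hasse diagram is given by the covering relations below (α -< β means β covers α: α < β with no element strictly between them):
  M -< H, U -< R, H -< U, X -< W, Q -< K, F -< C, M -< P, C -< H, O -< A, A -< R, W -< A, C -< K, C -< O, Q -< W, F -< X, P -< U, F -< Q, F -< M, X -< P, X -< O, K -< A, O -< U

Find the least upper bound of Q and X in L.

Common upper bounds of {Q, X}: A, R, W.
The least among these is W.

W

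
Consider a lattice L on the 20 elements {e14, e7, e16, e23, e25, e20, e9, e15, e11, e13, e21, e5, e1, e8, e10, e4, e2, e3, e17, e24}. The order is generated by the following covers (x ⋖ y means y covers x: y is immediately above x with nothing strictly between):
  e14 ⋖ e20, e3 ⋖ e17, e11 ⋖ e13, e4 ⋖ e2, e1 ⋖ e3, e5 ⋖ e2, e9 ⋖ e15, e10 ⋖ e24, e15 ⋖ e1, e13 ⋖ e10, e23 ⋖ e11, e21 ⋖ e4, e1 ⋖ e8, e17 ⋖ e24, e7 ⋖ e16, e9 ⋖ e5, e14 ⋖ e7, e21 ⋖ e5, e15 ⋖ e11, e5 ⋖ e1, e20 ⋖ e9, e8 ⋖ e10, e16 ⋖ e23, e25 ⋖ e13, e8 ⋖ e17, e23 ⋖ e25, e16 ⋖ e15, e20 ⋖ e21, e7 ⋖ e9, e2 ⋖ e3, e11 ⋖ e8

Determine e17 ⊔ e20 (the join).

Common upper bounds of {e17, e20}: e17, e24.
The least among these is e17.

e17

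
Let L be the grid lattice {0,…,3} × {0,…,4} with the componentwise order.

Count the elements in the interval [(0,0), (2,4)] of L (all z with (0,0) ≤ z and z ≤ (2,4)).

The interval [(0,0), (2,4)] = {(0,0), (0,1), (0,2), (0,3), (0,4), (1,0), (1,1), (1,2), (1,3), (1,4), (2,0), (2,1), (2,2), (2,3), (2,4)}, which has 15 elements.

15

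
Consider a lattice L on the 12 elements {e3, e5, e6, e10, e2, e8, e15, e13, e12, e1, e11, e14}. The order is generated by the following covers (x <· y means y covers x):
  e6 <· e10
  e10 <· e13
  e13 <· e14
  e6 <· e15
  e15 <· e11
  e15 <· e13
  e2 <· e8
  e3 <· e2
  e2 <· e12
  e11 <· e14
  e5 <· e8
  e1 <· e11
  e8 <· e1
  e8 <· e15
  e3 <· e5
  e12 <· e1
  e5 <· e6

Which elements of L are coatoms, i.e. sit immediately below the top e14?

The coatoms are exactly the elements covered by e14: e11, e13.

e11, e13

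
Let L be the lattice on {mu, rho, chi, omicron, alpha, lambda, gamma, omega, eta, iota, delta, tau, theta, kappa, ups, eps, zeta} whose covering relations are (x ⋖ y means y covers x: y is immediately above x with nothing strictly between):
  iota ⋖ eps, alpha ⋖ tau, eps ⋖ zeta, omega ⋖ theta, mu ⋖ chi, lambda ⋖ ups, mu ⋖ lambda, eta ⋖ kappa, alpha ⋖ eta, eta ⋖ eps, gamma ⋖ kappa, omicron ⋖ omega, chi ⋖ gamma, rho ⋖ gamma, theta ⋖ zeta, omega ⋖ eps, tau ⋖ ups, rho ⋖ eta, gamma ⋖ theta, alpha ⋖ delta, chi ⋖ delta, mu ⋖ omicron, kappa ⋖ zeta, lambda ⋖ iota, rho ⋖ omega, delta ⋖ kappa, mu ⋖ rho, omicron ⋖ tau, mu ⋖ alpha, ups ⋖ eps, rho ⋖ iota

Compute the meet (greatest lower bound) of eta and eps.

eta

Common lower bounds of {eta, eps}: alpha, eta, mu, rho.
The greatest among these is eta.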